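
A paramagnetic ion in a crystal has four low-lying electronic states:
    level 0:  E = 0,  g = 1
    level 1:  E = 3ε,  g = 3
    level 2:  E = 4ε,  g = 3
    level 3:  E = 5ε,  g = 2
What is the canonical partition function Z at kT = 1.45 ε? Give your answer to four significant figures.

Z = 1.633

Eᵢ/kT = 0, 2.06897, 2.75862, 3.44828.
Z = Σ gᵢe^(−Eᵢ/kT) = 1·e^(−0) + 3·e^(−2.06897) + 3·e^(−2.75862) + 2·e^(−3.44828) = 1.00000 + 0.378947 + 0.190138 + 0.0636006 = 1.63269.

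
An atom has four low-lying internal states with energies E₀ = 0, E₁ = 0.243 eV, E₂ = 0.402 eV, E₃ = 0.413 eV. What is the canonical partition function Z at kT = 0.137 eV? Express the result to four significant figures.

Eᵢ/kT = 0, 1.77372, 2.93431, 3.01460.
Z = Σ e^(−Eᵢ/kT) = e^(−0) + e^(−1.77372) + e^(−2.93431) + e^(−3.01460) = 1.00000 + 0.169701 + 0.0531674 + 0.0490655 = 1.27193.

Z = 1.272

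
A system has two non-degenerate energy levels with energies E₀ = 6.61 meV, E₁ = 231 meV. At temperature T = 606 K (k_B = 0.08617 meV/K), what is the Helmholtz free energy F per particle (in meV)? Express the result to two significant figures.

k_BT = 0.08617 × 606 K = 52.22 meV.
Eᵢ/kT = 0.1266, 4.424.
Z = Σ e^(−Eᵢ/kT) = e^(−0.1266) + e^(−4.424) = 0.8811 + 0.01199 = 0.8931.
F = −kT ln Z = −52.22 × ln(0.8931) = −52.22 × -0.1131 = 5.9 meV.

5.9 meV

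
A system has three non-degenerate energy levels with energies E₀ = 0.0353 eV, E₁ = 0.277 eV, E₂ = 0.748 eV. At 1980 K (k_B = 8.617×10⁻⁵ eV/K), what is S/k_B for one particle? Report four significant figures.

0.5535

k_BT = 8.617×10⁻⁵ × 1980 K = 0.170617 eV.
Eᵢ/kT = 0.206896, 1.62352, 4.38409.
Z = Σ e^(−Eᵢ/kT) = e^(−0.206896) + e^(−1.62352) + e^(−4.38409) = 0.813104 + 0.197203 + 0.0124742 = 1.02278.
⟨E⟩ = Σ EᵢPᵢ = 0.0905948 eV.
S/k_B = ln Z + ⟨E⟩/kT = ln(1.02278) + 0.0905948/0.170617 = 0.0225244 + 0.530983 = 0.5535.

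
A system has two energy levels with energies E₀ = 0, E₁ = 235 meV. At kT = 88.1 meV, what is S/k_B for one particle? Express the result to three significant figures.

0.240

Eᵢ/kT = 0, 2.6674.
Z = Σ e^(−Eᵢ/kT) = e^(−0) + e^(−2.6674) = 1.0000 + 0.069433 = 1.0694.
⟨E⟩ = Σ EᵢPᵢ = 15.258 meV.
S/k_B = ln Z + ⟨E⟩/kT = ln(1.0694) + 15.258/88.1 = 0.067098 + 0.17319 = 0.240.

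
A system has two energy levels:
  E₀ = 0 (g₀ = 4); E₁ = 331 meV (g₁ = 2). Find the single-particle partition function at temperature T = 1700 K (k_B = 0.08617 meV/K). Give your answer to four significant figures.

Z = 4.209

k_BT = 0.08617 × 1700 K = 146.489 meV.
Eᵢ/kT = 0, 2.25956.
Z = Σ gᵢe^(−Eᵢ/kT) = 4·e^(−0) + 2·e^(−2.25956) = 4.00000 + 0.208793 = 4.20879.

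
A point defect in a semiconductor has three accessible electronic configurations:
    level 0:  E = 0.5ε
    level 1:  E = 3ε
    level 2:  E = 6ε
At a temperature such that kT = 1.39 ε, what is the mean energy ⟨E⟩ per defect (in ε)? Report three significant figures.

Eᵢ/kT = 0.35971, 2.1583, 4.3165.
Z = Σ e^(−Eᵢ/kT) = e^(−0.35971) + e^(−2.1583) + e^(−4.3165) = 0.69788 + 0.11552 + 0.013347 = 0.82675.
⟨E⟩ = Σ Eᵢ e^(−Eᵢ/kT) / Z = (0.5·0.69788 + 3·0.11552 + 6·0.013347) / 0.82675 = 0.938 ε.

0.938 ε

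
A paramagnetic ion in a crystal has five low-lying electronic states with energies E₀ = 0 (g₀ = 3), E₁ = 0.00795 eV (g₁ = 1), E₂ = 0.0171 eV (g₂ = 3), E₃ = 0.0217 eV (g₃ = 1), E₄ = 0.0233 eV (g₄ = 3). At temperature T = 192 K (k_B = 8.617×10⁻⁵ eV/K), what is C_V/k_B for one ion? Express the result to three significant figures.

k_BT = 8.617×10⁻⁵ × 192 K = 0.016545 eV.
Eᵢ/kT = 0, 0.48051, 1.0335, 1.3116, 1.4083.
Z = Σ gᵢe^(−Eᵢ/kT) = 3·e^(−0) + 1·e^(−0.48051) + 3·e^(−1.0335) + 1·e^(−1.3116) + 3·e^(−1.4083) = 3.0000 + 0.61847 + 1.0673 + 0.26939 + 0.73368 = 5.6888.
⟨E⟩ = 0.0081051 eV, ⟨E²⟩ = 0.00015405 eV².
C_V/k_B = (⟨E²⟩ − ⟨E⟩²)/(kT)² = (0.00015405 − 0.000065693)/0.00027374 = 0.323.

0.323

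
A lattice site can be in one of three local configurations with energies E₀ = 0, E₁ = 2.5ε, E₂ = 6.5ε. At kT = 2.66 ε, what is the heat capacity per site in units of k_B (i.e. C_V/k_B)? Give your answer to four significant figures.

Eᵢ/kT = 0, 0.939850, 2.44361.
Z = Σ e^(−Eᵢ/kT) = e^(−0) + e^(−0.939850) + e^(−2.44361) = 1.00000 + 0.390686 + 0.0868468 = 1.47753.
⟨E⟩ = 1.04311 ε, ⟨E²⟩ = 4.13600 ε².
C_V/k_B = (⟨E²⟩ − ⟨E⟩²)/(kT)² = (4.13600 − 1.08808)/7.07560 = 0.4308.

0.4308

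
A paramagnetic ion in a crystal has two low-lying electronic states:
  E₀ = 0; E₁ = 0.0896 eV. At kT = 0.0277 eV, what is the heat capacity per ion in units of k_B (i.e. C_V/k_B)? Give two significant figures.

Eᵢ/kT = 0, 3.235.
Z = Σ e^(−Eᵢ/kT) = e^(−0) + e^(−3.235) = 1.000 + 0.03936 = 1.039.
⟨E⟩ = 0.003394 eV, ⟨E²⟩ = 0.0003041 eV².
C_V/k_B = (⟨E²⟩ − ⟨E⟩²)/(kT)² = (0.0003041 − 0.00001152)/0.0007673 = 0.38.

0.38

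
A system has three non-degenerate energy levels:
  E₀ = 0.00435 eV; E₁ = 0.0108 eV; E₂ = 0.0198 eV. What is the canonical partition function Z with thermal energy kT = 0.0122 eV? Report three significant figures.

Eᵢ/kT = 0.35656, 0.88525, 1.6230.
Z = Σ e^(−Eᵢ/kT) = e^(−0.35656) + e^(−0.88525) + e^(−1.6230) = 0.70008 + 0.41261 + 0.19731 = 1.3100.

Z = 1.31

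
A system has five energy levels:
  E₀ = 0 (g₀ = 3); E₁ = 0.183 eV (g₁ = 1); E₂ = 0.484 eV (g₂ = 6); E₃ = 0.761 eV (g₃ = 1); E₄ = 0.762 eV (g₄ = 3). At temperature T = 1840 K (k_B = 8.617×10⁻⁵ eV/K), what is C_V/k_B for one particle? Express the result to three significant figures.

k_BT = 8.617×10⁻⁵ × 1840 K = 0.15855 eV.
Eᵢ/kT = 0, 1.1542, 3.0527, 4.7997, 4.8061.
Z = Σ gᵢe^(−Eᵢ/kT) = 3·e^(−0) + 1·e^(−1.1542) + 6·e^(−3.0527) + 1·e^(−4.7997) + 3·e^(−4.8061) = 3.0000 + 0.31531 + 0.28339 + 0.0082322 + 0.024539 = 3.6315.
⟨E⟩ = 0.060533 eV, ⟨E²⟩ = 0.026425 eV².
C_V/k_B = (⟨E²⟩ − ⟨E⟩²)/(kT)² = (0.026425 − 0.0036642)/0.025138 = 0.905.

0.905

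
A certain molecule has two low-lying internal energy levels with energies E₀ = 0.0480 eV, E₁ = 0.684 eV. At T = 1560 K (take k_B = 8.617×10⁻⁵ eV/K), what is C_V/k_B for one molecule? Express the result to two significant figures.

k_BT = 8.617×10⁻⁵ × 1560 K = 0.1344 eV.
Eᵢ/kT = 0.3571, 5.089.
Z = Σ e^(−Eᵢ/kT) = e^(−0.3571) + e^(−5.089) = 0.6997 + 0.006164 = 0.7059.
⟨E⟩ = 0.05355 eV, ⟨E²⟩ = 0.006369 eV².
C_V/k_B = (⟨E²⟩ − ⟨E⟩²)/(kT)² = (0.006369 − 0.002868)/0.01806 = 0.19.

0.19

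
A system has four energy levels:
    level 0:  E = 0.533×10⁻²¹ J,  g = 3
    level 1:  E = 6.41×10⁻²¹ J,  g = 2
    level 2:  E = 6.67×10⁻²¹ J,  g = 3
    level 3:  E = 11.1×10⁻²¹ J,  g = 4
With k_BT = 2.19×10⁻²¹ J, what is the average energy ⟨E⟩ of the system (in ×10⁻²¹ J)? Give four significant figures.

1.207 ×10⁻²¹ J

Eᵢ/kT = 0.243379, 2.92694, 3.04566, 5.06849.
Z = Σ gᵢe^(−Eᵢ/kT) = 3·e^(−0.243379) + 2·e^(−2.92694) + 3·e^(−3.04566) + 4·e^(−5.06849) = 2.35192 + 0.107121 + 0.142695 + 0.0251677 = 2.62690.
⟨E⟩ = Σ Eᵢ gᵢe^(−Eᵢ/kT) / Z = (0.533·2.35192 + 6.41·0.107121 + 6.67·0.142695 + 11.1·0.0251677) / 2.62690 = 1.207 ×10⁻²¹ J.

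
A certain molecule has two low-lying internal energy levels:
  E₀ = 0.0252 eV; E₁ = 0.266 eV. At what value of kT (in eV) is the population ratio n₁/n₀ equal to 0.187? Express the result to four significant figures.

0.1436 eV

n₁/n₀ = exp[−(E₁−E₀)/kT] = 0.187.
⇒ (E₁−E₀)/kT = ln(1/0.187) = ln(5.34759) = 1.67665.
kT = 0.2408 eV / 1.67665 = 0.1436 eV.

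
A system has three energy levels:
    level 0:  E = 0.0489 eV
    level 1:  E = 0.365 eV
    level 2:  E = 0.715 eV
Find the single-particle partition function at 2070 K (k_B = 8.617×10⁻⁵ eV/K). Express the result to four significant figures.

Z = 0.9076

k_BT = 8.617×10⁻⁵ × 2070 K = 0.178372 eV.
Eᵢ/kT = 0.274146, 2.04629, 4.00848.
Z = Σ e^(−Eᵢ/kT) = e^(−0.274146) + e^(−2.04629) + e^(−4.00848) = 0.760221 + 0.129213 + 0.0181610 = 0.907595.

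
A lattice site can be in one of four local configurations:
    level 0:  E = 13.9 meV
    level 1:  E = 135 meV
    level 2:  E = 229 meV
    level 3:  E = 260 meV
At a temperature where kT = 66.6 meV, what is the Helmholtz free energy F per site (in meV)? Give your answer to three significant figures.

Eᵢ/kT = 0.20871, 2.0270, 3.4384, 3.9039.
Z = Σ e^(−Eᵢ/kT) = e^(−0.20871) + e^(−2.0270) + e^(−3.4384) + e^(−3.9039) = 0.81163 + 0.13173 + 0.032116 + 0.020163 = 0.99564.
F = −kT ln Z = −66.6 × ln(0.99564) = −66.6 × -0.0043695 = 0.291 meV.

0.291 meV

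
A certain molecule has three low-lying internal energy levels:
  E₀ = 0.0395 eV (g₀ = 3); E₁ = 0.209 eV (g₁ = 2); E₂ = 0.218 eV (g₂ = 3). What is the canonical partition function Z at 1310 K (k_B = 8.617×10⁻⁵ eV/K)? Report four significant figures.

Z = 2.863

k_BT = 8.617×10⁻⁵ × 1310 K = 0.112883 eV.
Eᵢ/kT = 0.349920, 1.85147, 1.93120.
Z = Σ gᵢe^(−Eᵢ/kT) = 3·e^(−0.349920) + 2·e^(−1.85147) + 3·e^(−1.93120) = 2.11423 + 0.314012 + 0.434922 = 2.86316.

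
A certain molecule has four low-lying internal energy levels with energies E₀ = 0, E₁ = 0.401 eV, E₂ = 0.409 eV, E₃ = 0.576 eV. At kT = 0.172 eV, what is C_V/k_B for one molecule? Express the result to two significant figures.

0.97

Eᵢ/kT = 0, 2.331, 2.378, 3.349.
Z = Σ e^(−Eᵢ/kT) = e^(−0) + e^(−2.331) + e^(−2.378) + e^(−3.349) = 1.000 + 0.09720 + 0.09274 + 0.03512 = 1.225.
⟨E⟩ = 0.07930 eV, ⟨E²⟩ = 0.03494 eV².
C_V/k_B = (⟨E²⟩ − ⟨E⟩²)/(kT)² = (0.03494 − 0.006288)/0.02958 = 0.97.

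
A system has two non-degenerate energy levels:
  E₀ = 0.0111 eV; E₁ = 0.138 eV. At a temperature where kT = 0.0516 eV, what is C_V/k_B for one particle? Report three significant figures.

0.439

Eᵢ/kT = 0.21512, 2.6744.
Z = Σ e^(−Eᵢ/kT) = e^(−0.21512) + e^(−2.6744) = 0.80644 + 0.068948 = 0.87539.
⟨E⟩ = 0.021095 eV, ⟨E²⟩ = 0.0016135 eV².
C_V/k_B = (⟨E²⟩ − ⟨E⟩²)/(kT)² = (0.0016135 − 0.00044500)/0.0026626 = 0.439.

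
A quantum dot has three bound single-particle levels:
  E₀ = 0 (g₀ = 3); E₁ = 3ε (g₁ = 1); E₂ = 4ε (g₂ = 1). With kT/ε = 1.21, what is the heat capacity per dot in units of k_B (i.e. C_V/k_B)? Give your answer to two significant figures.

Eᵢ/kT = 0, 2.479, 3.306.
Z = Σ gᵢe^(−Eᵢ/kT) = 3·e^(−0) + 1·e^(−2.479) + 1·e^(−3.306) = 3.000 + 0.08383 + 0.03666 = 3.120.
⟨E⟩ = 0.1276 ε, ⟨E²⟩ = 0.4298 ε².
C_V/k_B = (⟨E²⟩ − ⟨E⟩²)/(kT)² = (0.4298 − 0.01628)/1.464 = 0.28.

0.28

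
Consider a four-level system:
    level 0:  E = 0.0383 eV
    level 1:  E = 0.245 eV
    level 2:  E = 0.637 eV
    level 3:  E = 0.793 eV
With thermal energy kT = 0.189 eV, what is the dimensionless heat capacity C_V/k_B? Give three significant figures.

0.632

Eᵢ/kT = 0.20265, 1.2963, 3.3704, 4.1958.
Z = Σ e^(−Eᵢ/kT) = e^(−0.20265) + e^(−1.2963) + e^(−3.3704) + e^(−4.1958) = 0.81656 + 0.27354 + 0.034376 + 0.015059 = 1.1395.
⟨E⟩ = 0.11596 eV, ⟨E²⟩ = 0.036012 eV².
C_V/k_B = (⟨E²⟩ − ⟨E⟩²)/(kT)² = (0.036012 − 0.013447)/0.035721 = 0.632.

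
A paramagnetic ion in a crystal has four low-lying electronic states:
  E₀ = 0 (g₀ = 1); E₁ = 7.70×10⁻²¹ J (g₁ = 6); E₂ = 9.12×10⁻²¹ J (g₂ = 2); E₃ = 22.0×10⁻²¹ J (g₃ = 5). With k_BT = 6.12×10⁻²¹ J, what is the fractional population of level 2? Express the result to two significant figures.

0.14

Eᵢ/kT = 0, 1.258, 1.490, 3.595.
Z = Σ gᵢe^(−Eᵢ/kT) = 1·e^(−0) + 6·e^(−1.258) + 2·e^(−1.490) + 5·e^(−3.595) = 1.000 + 1.705 + 0.4507 + 0.1373 = 3.293.
P₂ = g₂ e^(−E₂/kT) / Z = 0.4507/3.293 = 0.14.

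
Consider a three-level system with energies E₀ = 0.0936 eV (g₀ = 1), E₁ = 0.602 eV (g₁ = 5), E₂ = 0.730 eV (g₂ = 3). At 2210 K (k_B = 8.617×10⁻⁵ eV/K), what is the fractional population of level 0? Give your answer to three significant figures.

0.688

k_BT = 8.617×10⁻⁵ × 2210 K = 0.19044 eV.
Eᵢ/kT = 0.49149, 3.1611, 3.8332.
Z = Σ gᵢe^(−Eᵢ/kT) = 1·e^(−0.49149) + 5·e^(−3.1611) + 3·e^(−3.8332) = 0.61171 + 0.21190 + 0.064921 = 0.88853.
P₀ = g₀ e^(−E₀/kT) / Z = 0.61171/0.88853 = 0.688.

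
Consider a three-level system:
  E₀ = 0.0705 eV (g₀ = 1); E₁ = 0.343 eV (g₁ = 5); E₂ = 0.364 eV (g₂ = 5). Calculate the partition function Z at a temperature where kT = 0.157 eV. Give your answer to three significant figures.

Eᵢ/kT = 0.44904, 2.1847, 2.3185.
Z = Σ gᵢe^(−Eᵢ/kT) = 1·e^(−0.44904) + 5·e^(−2.1847) + 5·e^(−2.3185) = 0.63824 + 0.56256 + 0.49211 = 1.6929.

Z = 1.69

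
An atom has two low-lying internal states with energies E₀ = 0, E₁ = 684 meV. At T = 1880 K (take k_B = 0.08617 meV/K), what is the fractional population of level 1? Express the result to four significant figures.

k_BT = 0.08617 × 1880 K = 162.000 meV.
Eᵢ/kT = 0, 4.22222.
Z = Σ e^(−Eᵢ/kT) = e^(−0) + e^(−4.22222) = 1.00000 + 0.0146660 = 1.01467.
P₁ = e^(−E₁/kT) / Z = 0.0146660/1.01467 = 0.01445.

0.01445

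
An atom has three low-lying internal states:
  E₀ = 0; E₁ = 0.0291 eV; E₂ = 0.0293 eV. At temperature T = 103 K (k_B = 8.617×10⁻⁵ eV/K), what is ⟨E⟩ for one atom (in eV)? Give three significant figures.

k_BT = 8.617×10⁻⁵ × 103 K = 0.0088755 eV.
Eᵢ/kT = 0, 3.2787, 3.3012.
Z = Σ e^(−Eᵢ/kT) = e^(−0) + e^(−3.2787) + e^(−3.3012) = 1.0000 + 0.037677 + 0.036839 = 1.0745.
⟨E⟩ = Σ Eᵢ e^(−Eᵢ/kT) / Z = (0·1.0000 + 0.0291·0.037677 + 0.0293·0.036839) / 1.0745 = 0.00202 eV.

0.00202 eV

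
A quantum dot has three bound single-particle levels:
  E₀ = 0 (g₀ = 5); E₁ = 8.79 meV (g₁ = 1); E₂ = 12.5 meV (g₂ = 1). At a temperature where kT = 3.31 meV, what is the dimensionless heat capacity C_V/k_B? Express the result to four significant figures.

0.1585

Eᵢ/kT = 0, 2.65559, 3.77644.
Z = Σ gᵢe^(−Eᵢ/kT) = 5·e^(−0) + 1·e^(−2.65559) + 1·e^(−3.77644) = 5.00000 + 0.0702574 + 0.0229041 = 5.09316.
⟨E⟩ = 0.177466 meV, ⟨E²⟩ = 1.76848 meV².
C_V/k_B = (⟨E²⟩ − ⟨E⟩²)/(kT)² = (1.76848 − 0.0314942)/10.9561 = 0.1585.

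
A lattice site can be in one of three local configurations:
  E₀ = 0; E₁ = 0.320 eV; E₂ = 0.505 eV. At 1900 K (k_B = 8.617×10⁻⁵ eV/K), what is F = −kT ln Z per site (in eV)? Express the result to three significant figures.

-0.0281 eV

k_BT = 8.617×10⁻⁵ × 1900 K = 0.16372 eV.
Eᵢ/kT = 0, 1.9546, 3.0845.
Z = Σ e^(−Eᵢ/kT) = e^(−0) + e^(−1.9546) + e^(−3.0845) = 1.0000 + 0.14162 + 0.045753 = 1.1874.
F = −kT ln Z = −0.16372 × ln(1.1874) = −0.16372 × 0.17177 = -0.0281 eV.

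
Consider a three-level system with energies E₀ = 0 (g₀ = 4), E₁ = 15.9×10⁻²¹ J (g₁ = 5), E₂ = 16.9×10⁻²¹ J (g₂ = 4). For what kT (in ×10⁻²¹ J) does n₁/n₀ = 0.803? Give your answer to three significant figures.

35.9 ×10⁻²¹ J

n₁/n₀ = (g₁/g₀) exp[−(E₁−E₀)/kT] = 0.803.
⇒ (E₁−E₀)/kT = ln((5/4)/0.803) = ln(1.5567) = 0.44257.
kT = 15.9 ×10⁻²¹ J / 0.44257 = 35.9 ×10⁻²¹ J.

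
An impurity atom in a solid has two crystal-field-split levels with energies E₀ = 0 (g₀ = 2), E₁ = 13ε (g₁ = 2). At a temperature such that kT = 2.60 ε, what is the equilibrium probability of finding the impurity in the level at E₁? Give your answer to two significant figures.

0.0067

Eᵢ/kT = 0, 5.000.
Z = Σ gᵢe^(−Eᵢ/kT) = 2·e^(−0) + 2·e^(−5.000) = 2.000 + 0.01348 = 2.013.
P₁ = g₁ e^(−E₁/kT) / Z = 0.01348/2.013 = 0.0067.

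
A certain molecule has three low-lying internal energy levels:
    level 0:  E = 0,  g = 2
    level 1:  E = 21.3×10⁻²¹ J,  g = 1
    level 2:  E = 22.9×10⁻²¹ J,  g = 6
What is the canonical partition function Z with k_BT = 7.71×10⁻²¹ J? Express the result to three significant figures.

Eᵢ/kT = 0, 2.7626, 2.9702.
Z = Σ gᵢe^(−Eᵢ/kT) = 2·e^(−0) + 1·e^(−2.7626) + 6·e^(−2.9702) = 2.0000 + 0.063127 + 0.30776 = 2.3709.

Z = 2.37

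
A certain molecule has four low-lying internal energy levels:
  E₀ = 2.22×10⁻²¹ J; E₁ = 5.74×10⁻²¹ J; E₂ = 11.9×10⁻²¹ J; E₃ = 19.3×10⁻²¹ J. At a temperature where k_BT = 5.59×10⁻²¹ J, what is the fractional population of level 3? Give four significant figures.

Eᵢ/kT = 0.397138, 1.02683, 2.12880, 3.45259.
Z = Σ e^(−Eᵢ/kT) = e^(−0.397138) + e^(−1.02683) + e^(−2.12880) + e^(−3.45259) = 0.672241 + 0.358140 + 0.118980 + 0.0316635 = 1.18102.
P₃ = e^(−E₃/kT) / Z = 0.0316635/1.18102 = 0.02681.

0.02681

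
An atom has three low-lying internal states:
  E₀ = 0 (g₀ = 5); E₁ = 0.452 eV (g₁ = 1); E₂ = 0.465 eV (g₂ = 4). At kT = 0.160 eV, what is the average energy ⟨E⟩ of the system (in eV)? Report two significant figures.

0.024 eV

Eᵢ/kT = 0, 2.825, 2.906.
Z = Σ gᵢe^(−Eᵢ/kT) = 5·e^(−0) + 1·e^(−2.825) + 4·e^(−2.906) = 5.000 + 0.05931 + 0.2188 = 5.278.
⟨E⟩ = Σ Eᵢ gᵢe^(−Eᵢ/kT) / Z = (0·5.000 + 0.452·0.05931 + 0.465·0.2188) / 5.278 = 0.024 eV.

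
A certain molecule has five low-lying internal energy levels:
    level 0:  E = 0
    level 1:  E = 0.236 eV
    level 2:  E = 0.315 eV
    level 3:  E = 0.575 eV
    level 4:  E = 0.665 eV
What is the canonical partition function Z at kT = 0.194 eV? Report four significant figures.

Eᵢ/kT = 0, 1.21649, 1.62371, 2.96392, 3.42784.
Z = Σ e^(−Eᵢ/kT) = e^(−0) + e^(−1.21649) + e^(−1.62371) + e^(−2.96392) + e^(−3.42784) = 1.00000 + 0.296268 + 0.197166 + 0.0516162 + 0.0324570 = 1.57751.

Z = 1.578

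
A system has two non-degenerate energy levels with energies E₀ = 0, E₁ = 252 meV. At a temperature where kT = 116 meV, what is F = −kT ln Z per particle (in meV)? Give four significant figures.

Eᵢ/kT = 0, 2.17241.
Z = Σ e^(−Eᵢ/kT) = e^(−0) + e^(−2.17241) = 1.00000 + 0.113903 = 1.11390.
F = −kT ln Z = −116 × ln(1.11390) = −116 × 0.107867 = -12.51 meV.

-12.51 meV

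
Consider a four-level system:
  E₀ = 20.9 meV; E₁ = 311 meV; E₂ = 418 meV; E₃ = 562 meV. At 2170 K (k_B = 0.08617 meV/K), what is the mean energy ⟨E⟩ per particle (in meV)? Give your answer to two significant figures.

120 meV

k_BT = 0.08617 × 2170 K = 187.0 meV.
Eᵢ/kT = 0.1118, 1.663, 2.235, 3.005.
Z = Σ e^(−Eᵢ/kT) = e^(−0.1118) + e^(−1.663) + e^(−2.235) + e^(−3.005) = 0.8942 + 0.1896 + 0.1070 + 0.04954 = 1.240.
⟨E⟩ = Σ Eᵢ e^(−Eᵢ/kT) / Z = (20.9·0.8942 + 311·0.1896 + 418·0.1070 + 562·0.04954) / 1.240 = 120 meV.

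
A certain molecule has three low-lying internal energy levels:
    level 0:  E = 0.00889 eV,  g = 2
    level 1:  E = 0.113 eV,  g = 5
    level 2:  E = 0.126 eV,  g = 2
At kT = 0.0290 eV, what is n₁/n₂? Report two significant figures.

3.9

n₁/n₂ = (g₁/g₂) exp[−(E₁−E₂)/kT] = (5/2) × exp(−(-0.013 eV)/(0.0290 eV)) = (5/2) × exp(0.4483) = 3.9.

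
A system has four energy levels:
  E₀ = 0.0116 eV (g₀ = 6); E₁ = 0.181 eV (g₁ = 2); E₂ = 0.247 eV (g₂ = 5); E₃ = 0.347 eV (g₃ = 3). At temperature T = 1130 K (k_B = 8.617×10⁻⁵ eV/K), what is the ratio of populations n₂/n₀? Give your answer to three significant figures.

0.0743

k_BT = 8.617×10⁻⁵ × 1130 K = 0.097372 eV.
n₂/n₀ = (g₂/g₀) exp[−(E₂−E₀)/kT] = (5/6) × exp(−(0.2354 eV)/(0.097372 eV)) = (5/6) × exp(-2.4175) = 0.0743.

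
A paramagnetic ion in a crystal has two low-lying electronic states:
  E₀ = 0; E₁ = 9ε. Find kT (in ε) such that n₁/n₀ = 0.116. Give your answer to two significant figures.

4.2 ε

n₁/n₀ = exp[−(E₁−E₀)/kT] = 0.116.
⇒ (E₁−E₀)/kT = ln(1/0.116) = ln(8.621) = 2.154.
kT = 9ε / 2.154 = 4.2 ε.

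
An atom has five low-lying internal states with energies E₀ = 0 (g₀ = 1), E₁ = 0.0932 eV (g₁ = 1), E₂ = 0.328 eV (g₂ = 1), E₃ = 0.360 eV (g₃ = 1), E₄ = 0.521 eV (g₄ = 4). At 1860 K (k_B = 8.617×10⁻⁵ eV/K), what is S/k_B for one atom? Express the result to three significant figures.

k_BT = 8.617×10⁻⁵ × 1860 K = 0.16028 eV.
Eᵢ/kT = 0, 0.58148, 2.0464, 2.2461, 3.2506.
Z = Σ gᵢe^(−Eᵢ/kT) = 1·e^(−0) + 1·e^(−0.58148) + 1·e^(−2.0464) + 1·e^(−2.2461) + 4·e^(−3.2506) = 1.0000 + 0.55907 + 0.12920 + 0.10581 + 0.15500 = 1.9491.
⟨E⟩ = Σ EᵢPᵢ = 0.10945 eV.
S/k_B = ln Z + ⟨E⟩/kT = ln(1.9491) + 0.10945/0.16028 = 0.66737 + 0.68287 = 1.35.

1.35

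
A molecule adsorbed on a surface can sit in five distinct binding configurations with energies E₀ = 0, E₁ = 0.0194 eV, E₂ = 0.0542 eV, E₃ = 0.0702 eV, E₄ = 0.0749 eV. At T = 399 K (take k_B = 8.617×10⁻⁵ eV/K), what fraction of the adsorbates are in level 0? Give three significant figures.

k_BT = 8.617×10⁻⁵ × 399 K = 0.034382 eV.
Eᵢ/kT = 0, 0.56425, 1.5764, 2.0418, 2.1785.
Z = Σ e^(−Eᵢ/kT) = e^(−0) + e^(−0.56425) + e^(−1.5764) + e^(−2.0418) + e^(−2.1785) = 1.0000 + 0.56879 + 0.20672 + 0.12979 + 0.11321 = 2.0185.
P₀ = e^(−E₀/kT) / Z = 1.0000/2.0185 = 0.495.

0.495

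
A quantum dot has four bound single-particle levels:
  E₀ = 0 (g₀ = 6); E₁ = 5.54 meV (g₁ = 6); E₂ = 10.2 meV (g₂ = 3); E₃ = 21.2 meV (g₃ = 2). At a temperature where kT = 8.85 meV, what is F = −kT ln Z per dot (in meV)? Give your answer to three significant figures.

-20.7 meV

Eᵢ/kT = 0, 0.62599, 1.1525, 2.3955.
Z = Σ gᵢe^(−Eᵢ/kT) = 6·e^(−0) + 6·e^(−0.62599) + 3·e^(−1.1525) + 2·e^(−2.3955) = 6.0000 + 3.2084 + 0.94754 + 0.18225 = 10.338.
F = −kT ln Z = −8.85 × ln(10.338) = −8.85 × 2.3358 = -20.7 meV.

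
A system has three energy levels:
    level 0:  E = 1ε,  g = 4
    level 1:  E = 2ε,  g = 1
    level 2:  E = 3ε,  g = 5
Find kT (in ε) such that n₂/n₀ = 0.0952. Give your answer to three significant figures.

0.777 ε

n₂/n₀ = (g₂/g₀) exp[−(E₂−E₀)/kT] = 0.0952.
⇒ (E₂−E₀)/kT = ln((5/4)/0.0952) = ln(13.130) = 2.5749.
kT = 2ε / 2.5749 = 0.777 ε.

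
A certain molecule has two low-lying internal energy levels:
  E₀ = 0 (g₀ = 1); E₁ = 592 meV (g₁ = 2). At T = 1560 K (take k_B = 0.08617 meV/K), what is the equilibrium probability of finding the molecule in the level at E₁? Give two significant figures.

k_BT = 0.08617 × 1560 K = 134.4 meV.
Eᵢ/kT = 0, 4.405.
Z = Σ gᵢe^(−Eᵢ/kT) = 1·e^(−0) + 2·e^(−4.405) = 1.000 + 0.02443 = 1.024.
P₁ = g₁ e^(−E₁/kT) / Z = 0.02443/1.024 = 0.024.

0.024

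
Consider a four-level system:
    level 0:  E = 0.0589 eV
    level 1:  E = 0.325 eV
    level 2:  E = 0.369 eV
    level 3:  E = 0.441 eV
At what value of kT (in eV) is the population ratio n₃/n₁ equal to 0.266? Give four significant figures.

0.08760 eV

n₃/n₁ = exp[−(E₃−E₁)/kT] = 0.266.
⇒ (E₃−E₁)/kT = ln(1/0.266) = ln(3.75940) = 1.32426.
kT = 0.116 eV / 1.32426 = 0.08760 eV.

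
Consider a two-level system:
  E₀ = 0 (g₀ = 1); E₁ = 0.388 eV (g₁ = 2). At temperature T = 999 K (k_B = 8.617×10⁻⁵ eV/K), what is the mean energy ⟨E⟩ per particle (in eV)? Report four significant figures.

k_BT = 8.617×10⁻⁵ × 999 K = 0.0860838 eV.
Eᵢ/kT = 0, 4.50724.
Z = Σ gᵢe^(−Eᵢ/kT) = 1·e^(−0) + 2·e^(−4.50724) = 1.00000 + 0.0220577 = 1.02206.
⟨E⟩ = Σ Eᵢ gᵢe^(−Eᵢ/kT) / Z = (0·1.00000 + 0.388·0.0220577) / 1.02206 = 0.008374 eV.

0.008374 eV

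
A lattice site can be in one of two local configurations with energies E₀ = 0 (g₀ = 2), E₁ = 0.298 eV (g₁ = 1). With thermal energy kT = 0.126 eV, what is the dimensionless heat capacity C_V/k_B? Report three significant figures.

0.240

Eᵢ/kT = 0, 2.3651.
Z = Σ gᵢe^(−Eᵢ/kT) = 2·e^(−0) + 1·e^(−2.3651) = 2.0000 + 0.093940 = 2.0939.
⟨E⟩ = 0.013369 eV, ⟨E²⟩ = 0.0039841 eV².
C_V/k_B = (⟨E²⟩ − ⟨E⟩²)/(kT)² = (0.0039841 − 0.00017873)/0.015876 = 0.240.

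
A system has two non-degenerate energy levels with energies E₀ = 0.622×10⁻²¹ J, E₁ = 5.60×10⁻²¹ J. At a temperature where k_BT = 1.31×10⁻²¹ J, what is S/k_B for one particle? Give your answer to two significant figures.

Eᵢ/kT = 0.4748, 4.275.
Z = Σ e^(−Eᵢ/kT) = e^(−0.4748) + e^(−4.275) = 0.6220 + 0.01391 = 0.6359.
⟨E⟩ = Σ EᵢPᵢ = 0.7309 ×10⁻²¹ J.
S/k_B = ln Z + ⟨E⟩/kT = ln(0.6359) + 0.7309/1.31 = -0.4527 + 0.5579 = 0.11.

0.11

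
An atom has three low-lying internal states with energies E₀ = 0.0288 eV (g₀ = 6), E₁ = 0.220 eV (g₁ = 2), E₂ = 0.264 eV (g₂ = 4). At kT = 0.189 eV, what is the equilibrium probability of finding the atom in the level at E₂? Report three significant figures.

Eᵢ/kT = 0.15238, 1.1640, 1.3968.
Z = Σ gᵢe^(−Eᵢ/kT) = 6·e^(−0.15238) + 2·e^(−1.1640) + 4·e^(−1.3968) = 5.1520 + 0.62447 + 0.98955 = 6.7660.
P₂ = g₂ e^(−E₂/kT) / Z = 0.98955/6.7660 = 0.146.

0.146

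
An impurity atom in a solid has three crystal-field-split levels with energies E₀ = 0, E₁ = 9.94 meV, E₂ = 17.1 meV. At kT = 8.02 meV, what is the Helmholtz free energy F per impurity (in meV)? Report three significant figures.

-2.74 meV

Eᵢ/kT = 0, 1.2394, 2.1322.
Z = Σ e^(−Eᵢ/kT) = e^(−0) + e^(−1.2394) + e^(−2.1322) = 1.0000 + 0.28956 + 0.11858 = 1.4081.
F = −kT ln Z = −8.02 × ln(1.4081) = −8.02 × 0.34224 = -2.74 meV.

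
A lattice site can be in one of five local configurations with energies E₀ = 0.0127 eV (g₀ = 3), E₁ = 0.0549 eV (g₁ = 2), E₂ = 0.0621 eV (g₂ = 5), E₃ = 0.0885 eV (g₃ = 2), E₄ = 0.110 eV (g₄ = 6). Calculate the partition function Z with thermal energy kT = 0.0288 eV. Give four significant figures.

Z = 3.031

Eᵢ/kT = 0.440972, 1.90625, 2.15625, 3.07292, 3.81944.
Z = Σ gᵢe^(−Eᵢ/kT) = 3·e^(−0.440972) + 2·e^(−1.90625) + 5·e^(−2.15625) + 2·e^(−3.07292) + 6·e^(−3.81944) = 1.93023 + 0.297273 + 0.578792 + 0.0925716 + 0.131641 = 3.03051.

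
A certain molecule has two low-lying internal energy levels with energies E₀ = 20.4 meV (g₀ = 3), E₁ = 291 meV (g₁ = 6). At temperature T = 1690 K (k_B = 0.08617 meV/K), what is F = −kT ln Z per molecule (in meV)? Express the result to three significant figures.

-179 meV

k_BT = 0.08617 × 1690 K = 145.63 meV.
Eᵢ/kT = 0.14008, 1.9982.
Z = Σ gᵢe^(−Eᵢ/kT) = 3·e^(−0.14008) + 6·e^(−1.9982) = 2.6079 + 0.81347 = 3.4214.
F = −kT ln Z = −145.63 × ln(3.4214) = −145.63 × 1.2300 = -179 meV.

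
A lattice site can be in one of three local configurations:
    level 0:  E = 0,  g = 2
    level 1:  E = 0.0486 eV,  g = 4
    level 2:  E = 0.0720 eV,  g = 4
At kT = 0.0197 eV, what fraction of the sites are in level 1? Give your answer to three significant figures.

Eᵢ/kT = 0, 2.4670, 3.6548.
Z = Σ gᵢe^(−Eᵢ/kT) = 2·e^(−0) + 4·e^(−2.4670) + 4·e^(−3.6548) = 2.0000 + 0.33936 + 0.10347 = 2.4428.
P₁ = g₁ e^(−E₁/kT) / Z = 0.33936/2.4428 = 0.139.

0.139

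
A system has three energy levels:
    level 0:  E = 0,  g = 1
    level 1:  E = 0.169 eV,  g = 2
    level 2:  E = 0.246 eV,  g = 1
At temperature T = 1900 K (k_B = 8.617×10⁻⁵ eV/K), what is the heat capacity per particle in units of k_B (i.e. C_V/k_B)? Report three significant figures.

k_BT = 8.617×10⁻⁵ × 1900 K = 0.16372 eV.
Eᵢ/kT = 0, 1.0323, 1.5026.
Z = Σ gᵢe^(−Eᵢ/kT) = 1·e^(−0) + 2·e^(−1.0323) + 1·e^(−1.5026) = 1.0000 + 0.71237 + 0.22255 = 1.9349.
⟨E⟩ = 0.090515 eV, ⟨E²⟩ = 0.017476 eV².
C_V/k_B = (⟨E²⟩ − ⟨E⟩²)/(kT)² = (0.017476 − 0.0081930)/0.026804 = 0.346.

0.346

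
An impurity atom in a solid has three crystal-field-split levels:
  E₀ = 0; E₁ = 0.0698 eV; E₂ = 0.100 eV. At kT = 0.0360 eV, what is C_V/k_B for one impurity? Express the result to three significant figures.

Eᵢ/kT = 0, 1.9389, 2.7778.
Z = Σ e^(−Eᵢ/kT) = e^(−0) + e^(−1.9389) + e^(−2.7778) = 1.0000 + 0.14386 + 0.062175 = 1.2060.
⟨E⟩ = 0.013482 eV, ⟨E²⟩ = 0.0010967 eV².
C_V/k_B = (⟨E²⟩ − ⟨E⟩²)/(kT)² = (0.0010967 − 0.00018176)/0.0012960 = 0.706.

0.706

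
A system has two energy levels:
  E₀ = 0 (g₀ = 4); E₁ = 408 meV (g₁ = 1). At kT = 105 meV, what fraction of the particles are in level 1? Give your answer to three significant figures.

0.00511

Eᵢ/kT = 0, 3.8857.
Z = Σ gᵢe^(−Eᵢ/kT) = 4·e^(−0) + 1·e^(−3.8857) = 4.0000 + 0.020533 = 4.0205.
P₁ = g₁ e^(−E₁/kT) / Z = 0.020533/4.0205 = 0.00511.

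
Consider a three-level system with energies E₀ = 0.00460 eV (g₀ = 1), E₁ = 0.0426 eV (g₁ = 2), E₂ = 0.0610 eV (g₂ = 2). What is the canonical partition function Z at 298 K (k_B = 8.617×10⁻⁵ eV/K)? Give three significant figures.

Z = 1.40

k_BT = 8.617×10⁻⁵ × 298 K = 0.025679 eV.
Eᵢ/kT = 0.17913, 1.6589, 2.3755.
Z = Σ gᵢe^(−Eᵢ/kT) = 1·e^(−0.17913) + 2·e^(−1.6589) + 2·e^(−2.3755) = 0.83600 + 0.38070 + 0.18594 = 1.4026.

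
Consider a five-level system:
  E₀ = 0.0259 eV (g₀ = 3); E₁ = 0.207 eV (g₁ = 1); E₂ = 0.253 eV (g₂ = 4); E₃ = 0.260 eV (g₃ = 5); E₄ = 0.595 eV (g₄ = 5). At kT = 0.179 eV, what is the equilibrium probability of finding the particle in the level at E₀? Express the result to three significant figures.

Eᵢ/kT = 0.14469, 1.1564, 1.4134, 1.4525, 3.3240.
Z = Σ gᵢe^(−Eᵢ/kT) = 3·e^(−0.14469) + 1·e^(−1.1564) + 4·e^(−1.4134) + 5·e^(−1.4525) + 5·e^(−3.3240) = 2.5959 + 0.31462 + 0.97326 + 1.1699 + 0.18004 = 5.2337.
P₀ = g₀ e^(−E₀/kT) / Z = 2.5959/5.2337 = 0.496.

0.496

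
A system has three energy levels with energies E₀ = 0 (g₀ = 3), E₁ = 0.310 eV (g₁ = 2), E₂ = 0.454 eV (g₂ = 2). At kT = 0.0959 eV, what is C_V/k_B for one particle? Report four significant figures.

Eᵢ/kT = 0, 3.23253, 4.73410.
Z = Σ gᵢe^(−Eᵢ/kT) = 3·e^(−0) + 2·e^(−3.23253) + 2·e^(−4.73410) = 3.00000 + 0.0789151 + 0.0175807 = 3.09650.
⟨E⟩ = 0.0104781 eV, ⟨E²⟩ = 0.00361938 eV².
C_V/k_B = (⟨E²⟩ − ⟨E⟩²)/(kT)² = (0.00361938 − 0.000109791)/0.00919681 = 0.3816.

0.3816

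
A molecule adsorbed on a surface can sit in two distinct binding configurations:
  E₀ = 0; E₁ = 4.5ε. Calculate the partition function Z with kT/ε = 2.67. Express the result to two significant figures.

Z = 1.2

Eᵢ/kT = 0, 1.685.
Z = Σ e^(−Eᵢ/kT) = e^(−0) + e^(−1.685) = 1.000 + 0.1854 = 1.185.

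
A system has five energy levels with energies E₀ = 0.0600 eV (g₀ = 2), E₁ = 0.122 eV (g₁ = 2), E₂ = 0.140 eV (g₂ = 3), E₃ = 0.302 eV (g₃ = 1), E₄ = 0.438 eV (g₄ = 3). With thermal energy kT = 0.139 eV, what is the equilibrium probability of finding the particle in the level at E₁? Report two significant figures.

Eᵢ/kT = 0.4317, 0.8777, 1.007, 2.173, 3.151.
Z = Σ gᵢe^(−Eᵢ/kT) = 2·e^(−0.4317) + 2·e^(−0.8777) + 3·e^(−1.007) + 1·e^(−2.173) + 3·e^(−3.151) = 1.299 + 0.8315 + 1.096 + 0.1138 + 0.1284 = 3.469.
P₁ = g₁ e^(−E₁/kT) / Z = 0.8315/3.469 = 0.24.

0.24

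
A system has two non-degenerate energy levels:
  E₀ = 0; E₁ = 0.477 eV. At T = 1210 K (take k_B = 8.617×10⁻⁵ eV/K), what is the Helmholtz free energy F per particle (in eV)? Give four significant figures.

k_BT = 8.617×10⁻⁵ × 1210 K = 0.104266 eV.
Eᵢ/kT = 0, 4.57484.
Z = Σ e^(−Eᵢ/kT) = e^(−0) + e^(−4.57484) = 1.00000 + 0.0103079 = 1.01031.
F = −kT ln Z = −0.104266 × ln(1.01031) = −0.104266 × 0.0102572 = -0.001069 eV.

-0.001069 eV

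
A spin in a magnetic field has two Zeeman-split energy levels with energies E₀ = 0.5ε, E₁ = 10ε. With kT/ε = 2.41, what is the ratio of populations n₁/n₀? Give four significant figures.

n₁/n₀ = exp[−(E₁−E₀)/kT] = exp(−(9.5ε)/(2.41ε)) = exp(-3.94191) = 0.01941.

0.01941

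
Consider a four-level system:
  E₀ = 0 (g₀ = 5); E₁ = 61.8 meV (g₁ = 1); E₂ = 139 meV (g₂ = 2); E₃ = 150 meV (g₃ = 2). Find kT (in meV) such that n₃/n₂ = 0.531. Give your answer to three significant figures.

n₃/n₂ = (g₃/g₂) exp[−(E₃−E₂)/kT] = 0.531.
⇒ (E₃−E₂)/kT = ln((2/2)/0.531) = ln(1.8832) = 0.63297.
kT = 11 meV / 0.63297 = 17.4 meV.

17.4 meV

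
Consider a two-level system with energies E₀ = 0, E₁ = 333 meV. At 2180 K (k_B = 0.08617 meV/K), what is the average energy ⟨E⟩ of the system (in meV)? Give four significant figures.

48.35 meV

k_BT = 0.08617 × 2180 K = 187.851 meV.
Eᵢ/kT = 0, 1.77268.
Z = Σ e^(−Eᵢ/kT) = e^(−0) + e^(−1.77268) = 1.00000 + 0.169877 = 1.16988.
⟨E⟩ = Σ Eᵢ e^(−Eᵢ/kT) / Z = (0·1.00000 + 333·0.169877) / 1.16988 = 48.35 meV.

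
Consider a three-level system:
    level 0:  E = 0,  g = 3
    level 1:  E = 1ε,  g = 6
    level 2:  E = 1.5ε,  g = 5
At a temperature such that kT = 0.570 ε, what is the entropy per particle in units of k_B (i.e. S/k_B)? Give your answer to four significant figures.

Eᵢ/kT = 0, 1.75439, 2.63158.
Z = Σ gᵢe^(−Eᵢ/kT) = 3·e^(−0) + 6·e^(−1.75439) + 5·e^(−2.63158) = 3.00000 + 1.03808 + 0.359823 = 4.39790.
⟨E⟩ = Σ EᵢPᵢ = 0.358765 ε.
S/k_B = ln Z + ⟨E⟩/kT = ln(4.39790) + 0.358765/0.570 = 1.48113 + 0.629412 = 2.111.

2.111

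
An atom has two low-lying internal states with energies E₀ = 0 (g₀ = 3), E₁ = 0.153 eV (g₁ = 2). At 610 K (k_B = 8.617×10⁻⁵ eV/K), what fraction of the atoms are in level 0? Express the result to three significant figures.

k_BT = 8.617×10⁻⁵ × 610 K = 0.052564 eV.
Eᵢ/kT = 0, 2.9107.
Z = Σ gᵢe^(−Eᵢ/kT) = 3·e^(−0) + 2·e^(−2.9107) = 3.0000 + 0.10888 = 3.1089.
P₀ = g₀ e^(−E₀/kT) / Z = 3.0000/3.1089 = 0.965.

0.965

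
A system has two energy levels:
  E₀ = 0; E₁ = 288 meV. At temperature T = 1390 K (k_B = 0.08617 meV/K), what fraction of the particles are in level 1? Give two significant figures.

0.083

k_BT = 0.08617 × 1390 K = 119.8 meV.
Eᵢ/kT = 0, 2.404.
Z = Σ e^(−Eᵢ/kT) = e^(−0) + e^(−2.404) = 1.000 + 0.09036 = 1.090.
P₁ = e^(−E₁/kT) / Z = 0.09036/1.090 = 0.083.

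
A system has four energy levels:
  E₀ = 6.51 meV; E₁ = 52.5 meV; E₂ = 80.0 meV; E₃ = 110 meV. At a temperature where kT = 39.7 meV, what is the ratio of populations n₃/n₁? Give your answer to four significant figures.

n₃/n₁ = exp[−(E₃−E₁)/kT] = exp(−(57.5 meV)/(39.7 meV)) = exp(-1.44836) = 0.2350.

0.2350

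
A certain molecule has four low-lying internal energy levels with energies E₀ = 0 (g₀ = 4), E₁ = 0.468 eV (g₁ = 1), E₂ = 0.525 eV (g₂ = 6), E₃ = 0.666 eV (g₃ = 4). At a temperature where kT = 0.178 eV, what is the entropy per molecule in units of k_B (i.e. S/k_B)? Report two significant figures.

1.8

Eᵢ/kT = 0, 2.629, 2.949, 3.742.
Z = Σ gᵢe^(−Eᵢ/kT) = 4·e^(−0) + 1·e^(−2.629) + 6·e^(−2.949) + 4·e^(−3.742) = 4.000 + 0.07215 + 0.3144 + 0.09483 = 4.481.
⟨E⟩ = Σ EᵢPᵢ = 0.05847 eV.
S/k_B = ln Z + ⟨E⟩/kT = ln(4.481) + 0.05847/0.178 = 1.500 + 0.3285 = 1.8.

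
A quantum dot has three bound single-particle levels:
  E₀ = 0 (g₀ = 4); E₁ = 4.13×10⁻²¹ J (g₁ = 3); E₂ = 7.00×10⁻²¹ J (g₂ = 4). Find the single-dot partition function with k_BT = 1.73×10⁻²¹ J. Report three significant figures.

Z = 4.35

Eᵢ/kT = 0, 2.3873, 4.0462.
Z = Σ gᵢe^(−Eᵢ/kT) = 4·e^(−0) + 3·e^(−2.3873) + 4·e^(−4.0462) = 4.0000 + 0.27563 + 0.069955 = 4.3456.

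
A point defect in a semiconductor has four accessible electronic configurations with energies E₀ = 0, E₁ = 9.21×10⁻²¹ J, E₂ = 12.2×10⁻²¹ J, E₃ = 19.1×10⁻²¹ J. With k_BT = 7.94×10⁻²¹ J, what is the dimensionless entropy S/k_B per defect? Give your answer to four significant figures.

1.045

Eᵢ/kT = 0, 1.15995, 1.53652, 2.40554.
Z = Σ e^(−Eᵢ/kT) = e^(−0) + e^(−1.15995) + e^(−1.53652) + e^(−2.40554) = 1.00000 + 0.313502 + 0.215128 + 0.0902168 = 1.61885.
⟨E⟩ = Σ EᵢPᵢ = 4.46926 ×10⁻²¹ J.
S/k_B = ln Z + ⟨E⟩/kT = ln(1.61885) + 4.46926/7.94 = 0.481716 + 0.562879 = 1.045.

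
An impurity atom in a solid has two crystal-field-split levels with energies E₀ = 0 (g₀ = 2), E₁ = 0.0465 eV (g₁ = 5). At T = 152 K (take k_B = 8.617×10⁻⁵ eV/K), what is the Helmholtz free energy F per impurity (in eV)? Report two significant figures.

k_BT = 8.617×10⁻⁵ × 152 K = 0.01310 eV.
Eᵢ/kT = 0, 3.550.
Z = Σ gᵢe^(−Eᵢ/kT) = 2·e^(−0) + 5·e^(−3.550) = 2.000 + 0.1436 = 2.144.
F = −kT ln Z = −0.01310 × ln(2.144) = −0.01310 × 0.7627 = -0.010 eV.

-0.010 eV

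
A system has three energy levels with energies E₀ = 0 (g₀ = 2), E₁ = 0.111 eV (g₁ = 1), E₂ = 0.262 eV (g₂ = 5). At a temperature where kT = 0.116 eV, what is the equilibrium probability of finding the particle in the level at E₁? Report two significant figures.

0.13

Eᵢ/kT = 0, 0.9569, 2.259.
Z = Σ gᵢe^(−Eᵢ/kT) = 2·e^(−0) + 1·e^(−0.9569) + 5·e^(−2.259) = 2.000 + 0.3841 + 0.5223 = 2.906.
P₁ = g₁ e^(−E₁/kT) / Z = 0.3841/2.906 = 0.13.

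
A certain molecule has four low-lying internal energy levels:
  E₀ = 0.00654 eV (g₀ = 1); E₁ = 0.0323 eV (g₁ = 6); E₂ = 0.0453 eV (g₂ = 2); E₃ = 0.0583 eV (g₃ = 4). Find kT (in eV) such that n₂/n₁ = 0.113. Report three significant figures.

0.0120 eV

n₂/n₁ = (g₂/g₁) exp[−(E₂−E₁)/kT] = 0.113.
⇒ (E₂−E₁)/kT = ln((2/6)/0.113) = ln(2.9499) = 1.0818.
kT = 0.0130 eV / 1.0818 = 0.0120 eV.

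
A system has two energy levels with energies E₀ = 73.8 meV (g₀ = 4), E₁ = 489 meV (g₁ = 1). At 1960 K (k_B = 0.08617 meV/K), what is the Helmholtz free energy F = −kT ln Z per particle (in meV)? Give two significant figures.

-160 meV

k_BT = 0.08617 × 1960 K = 168.9 meV.
Eᵢ/kT = 0.4369, 2.895.
Z = Σ gᵢe^(−Eᵢ/kT) = 4·e^(−0.4369) + 1·e^(−2.895) = 2.584 + 0.05530 = 2.639.
F = −kT ln Z = −168.9 × ln(2.639) = −168.9 × 0.9704 = -160 meV.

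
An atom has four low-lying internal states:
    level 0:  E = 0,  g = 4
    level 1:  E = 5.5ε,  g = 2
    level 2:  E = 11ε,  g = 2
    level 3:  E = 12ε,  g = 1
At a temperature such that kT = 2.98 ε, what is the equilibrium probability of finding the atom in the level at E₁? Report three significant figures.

0.0721

Eᵢ/kT = 0, 1.8456, 3.6913, 4.0268.
Z = Σ gᵢe^(−Eᵢ/kT) = 4·e^(−0) + 2·e^(−1.8456) + 2·e^(−3.6913) + 1·e^(−4.0268) = 4.0000 + 0.31586 + 0.049879 + 0.017831 = 4.3836.
P₁ = g₁ e^(−E₁/kT) / Z = 0.31586/4.3836 = 0.0721.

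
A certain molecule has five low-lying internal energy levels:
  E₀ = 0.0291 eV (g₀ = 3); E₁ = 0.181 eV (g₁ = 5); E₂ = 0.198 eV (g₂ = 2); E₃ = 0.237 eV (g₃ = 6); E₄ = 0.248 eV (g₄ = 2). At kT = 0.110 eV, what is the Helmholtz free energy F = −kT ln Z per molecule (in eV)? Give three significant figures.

Eᵢ/kT = 0.26455, 1.6455, 1.8000, 2.1545, 2.2545.
Z = Σ gᵢe^(−Eᵢ/kT) = 3·e^(−0.26455) + 5·e^(−1.6455) + 2·e^(−1.8000) + 6·e^(−2.1545) + 2·e^(−2.2545) = 2.3027 + 0.96458 + 0.33060 + 0.69577 + 0.20985 = 4.5035.
F = −kT ln Z = −0.110 × ln(4.5035) = −0.110 × 1.5049 = -0.166 eV.

-0.166 eV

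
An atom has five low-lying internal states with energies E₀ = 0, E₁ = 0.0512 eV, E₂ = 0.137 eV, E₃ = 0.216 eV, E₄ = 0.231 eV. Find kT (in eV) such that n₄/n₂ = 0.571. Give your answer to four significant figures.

n₄/n₂ = exp[−(E₄−E₂)/kT] = 0.571.
⇒ (E₄−E₂)/kT = ln(1/0.571) = ln(1.75131) = 0.560364.
kT = 0.094 eV / 0.560364 = 0.1677 eV.

0.1677 eV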